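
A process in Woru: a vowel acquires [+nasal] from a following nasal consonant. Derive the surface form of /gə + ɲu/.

/ə/ sits next to the nasal /ɲ/ and is therefore nasalised to [ə̃].

[gə̃ɲu]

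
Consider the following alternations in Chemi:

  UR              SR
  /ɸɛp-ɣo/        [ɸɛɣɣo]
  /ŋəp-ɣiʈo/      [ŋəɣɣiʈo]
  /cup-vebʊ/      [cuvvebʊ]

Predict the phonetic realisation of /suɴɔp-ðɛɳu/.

[suɴɔððɛɳu]

The data show regressive total assimilation (/p/ → [ɣ] before /ɣ/; /p/ → [v] before /v/): in every case the target segment becomes identical to its following neighbour, copying more than a single feature.
/p/ is the segment targeted by the rule; it sits immediately before /ð/, so it assimilates completely and surfaces as [ð].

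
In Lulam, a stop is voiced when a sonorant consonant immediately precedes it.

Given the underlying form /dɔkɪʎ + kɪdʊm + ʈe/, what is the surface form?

The rule targets /k/ (voiceless velar stop), which sits after the trigger /ʎ/ (voiced).
A voiced velar stop is [g], so the surface segment is [g].
The same rule applies at the second boundary: /ʈ/ → [ɖ] next to /m/.

[dɔkɪʎgɪdʊmɖe]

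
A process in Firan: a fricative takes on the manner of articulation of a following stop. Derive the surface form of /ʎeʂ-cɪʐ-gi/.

[ʎeʈcɪɖgi]

The rule targets /ʂ/ (voiceless retroflex fricative), which sits before the trigger /c/ (stop).
A voiceless retroflex stop is [ʈ], so the surface segment is [ʈ].
The same rule applies at the second boundary: /ʐ/ → [ɖ] next to /g/.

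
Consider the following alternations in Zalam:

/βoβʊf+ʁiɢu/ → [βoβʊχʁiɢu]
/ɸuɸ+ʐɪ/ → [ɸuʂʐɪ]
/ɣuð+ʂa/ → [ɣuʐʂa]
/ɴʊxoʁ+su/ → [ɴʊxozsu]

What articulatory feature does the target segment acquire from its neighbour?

place

Comparing underlying and surface forms, /f/ → [χ] is the alternation; the neighbouring /ʁ/ is constant.
/f/ is labiodental while /ʁ/ is uvular; the output [χ] is uvular, matching the trigger — so the feature that spreads is place.
Checking the remaining alternations: /ɸ/ → [ʂ] before /ʐ/ (bilabial → retroflex, matching retroflex); /ð/ → [ʐ] before /ʂ/ (dental → retroflex, matching retroflex); /ʁ/ → [z] before /s/ (uvular → alveolar, matching alveolar) — only place changes, and always toward the following segment.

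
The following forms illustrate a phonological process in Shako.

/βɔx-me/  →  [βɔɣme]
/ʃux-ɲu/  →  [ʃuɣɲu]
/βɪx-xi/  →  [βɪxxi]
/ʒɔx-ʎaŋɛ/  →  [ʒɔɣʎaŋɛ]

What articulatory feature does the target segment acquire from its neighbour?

The segment that alternates is /x/, which surfaces as [ɣ] when adjacent to /m/.
/x/ is voiceless while /m/ is voiced; the output [ɣ] is voiced, matching the trigger — so the feature that spreads is voicing.
Checking the remaining alternations: /x/ → [ɣ] before /ɲ/ (voiceless → voiced, matching voiced); /x/ → [ɣ] before /ʎ/ (voiceless → voiced, matching voiced) — only voicing changes, and always toward the following segment.
No alternation appears in [βɪxxi]: there the adjacent consonants already agree in voicing (/x/ and /x/ are both voiceless), so this form is consistent with the same rule.

voicing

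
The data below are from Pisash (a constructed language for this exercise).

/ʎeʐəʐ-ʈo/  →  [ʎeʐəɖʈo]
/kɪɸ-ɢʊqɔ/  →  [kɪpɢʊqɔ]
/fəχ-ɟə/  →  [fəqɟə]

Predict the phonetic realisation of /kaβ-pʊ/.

The data show regressive manner assimilation: /ʐ/ → [ɖ] before /ʈ/; /ɸ/ → [p] before /ɢ/; /χ/ → [q] before /ɟ/. In each pair only manner changes, matching the following consonant, while place and voice stay constant.
The rule targets /β/ (voiced bilabial fricative), which sits before the trigger /p/ (stop).
Changing only its manner to stop gives [b] — the voiced bilabial stop.

[kabpʊ]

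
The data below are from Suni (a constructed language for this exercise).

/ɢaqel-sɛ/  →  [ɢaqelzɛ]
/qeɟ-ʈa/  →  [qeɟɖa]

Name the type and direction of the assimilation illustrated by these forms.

progressive voicing assimilation

The segment that alternates is /s/, which surfaces as [z] when adjacent to /l/.
The change voiceless → voiced matches the voicing of the preceding /l/, identifying this as voicing assimilation.
Place and manner are unchanged, so the assimilation is partial, not total.
The same holds elsewhere in the data: /ʈ/ → [ɖ] after /ɟ/ (voiceless → voiced, matching voiced) — only voicing changes, and always toward the preceding segment.
Since the segment that changes follows the conditioning segment, the assimilation is progressive.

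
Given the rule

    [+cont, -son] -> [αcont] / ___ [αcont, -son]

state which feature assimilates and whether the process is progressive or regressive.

regressive manner assimilation

The rule copies [cont] (continuancy) from the environment onto the target fricatives; since [±cont] encodes the stop/fricative manner contrast, the assimilating dimension is manner.
The conditioning segment sits to the right of the focus bar, meaning the trigger follows the segment that changes — regressive assimilation.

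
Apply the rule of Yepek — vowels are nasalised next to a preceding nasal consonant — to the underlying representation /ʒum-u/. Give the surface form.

The vowel /u/ is adjacent to the preceding nasal /m/, so it acquires [+nasal] and surfaces as [ũ].

[ʒumũ]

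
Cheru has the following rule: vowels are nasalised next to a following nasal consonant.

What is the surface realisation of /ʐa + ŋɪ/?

[ʐãŋɪ]

The vowel /a/ is adjacent to the following nasal /ŋ/, so it acquires [+nasal] and surfaces as [ã].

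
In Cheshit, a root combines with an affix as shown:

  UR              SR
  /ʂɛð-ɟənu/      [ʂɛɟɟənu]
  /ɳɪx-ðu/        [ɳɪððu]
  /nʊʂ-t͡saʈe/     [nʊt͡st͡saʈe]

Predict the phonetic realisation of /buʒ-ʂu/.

[buʂʂu]

The data show regressive total assimilation (/ð/ → [ɟ] before /ɟ/; /x/ → [ð] before /ð/; /ʂ/ → [t͡s] before /t͡s/): in every case the target segment becomes identical to its following neighbour, copying more than a single feature.
/ʒ/ is the segment targeted by the rule; it sits immediately before /ʂ/, so it assimilates completely and surfaces as [ʂ].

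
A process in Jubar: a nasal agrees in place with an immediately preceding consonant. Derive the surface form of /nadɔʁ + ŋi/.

/ŋ/ is a voiced velar nasal. The preceding trigger /ʁ/ is uvular, so /ŋ/ must become uvular as well.
A voiced uvular nasal is [ɴ], so the surface segment is [ɴ].

[nadɔʁɴi]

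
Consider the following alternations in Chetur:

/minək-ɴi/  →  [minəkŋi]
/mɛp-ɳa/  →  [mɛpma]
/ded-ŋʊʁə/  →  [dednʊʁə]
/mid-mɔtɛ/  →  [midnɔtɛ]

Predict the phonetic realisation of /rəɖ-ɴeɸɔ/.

The data show progressive place assimilation: /ɴ/ → [ŋ] after /k/; /ɳ/ → [m] after /p/; /ŋ/ → [n] after /d/; /m/ → [n] after /d/. In each pair only place changes, matching the preceding consonant, while manner and voice stay constant.
The rule targets /ɴ/ (voiced uvular nasal), which sits after the trigger /ɖ/ (retroflex).
A voiced retroflex nasal is [ɳ], so the surface segment is [ɳ].

[rəɖɳeɸɔ]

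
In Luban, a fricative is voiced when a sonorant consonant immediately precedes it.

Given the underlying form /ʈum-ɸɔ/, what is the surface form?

[ʈumβɔ]

/ɸ/ is a voiceless bilabial fricative. The preceding trigger /m/ is voiced, so /ɸ/ must become voiced as well.
The voiced bilabial fricative is [β], so /ɸ/ → [β].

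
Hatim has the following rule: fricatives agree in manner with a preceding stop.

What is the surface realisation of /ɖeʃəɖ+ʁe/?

The rule targets /ʁ/ (voiced uvular fricative), which sits after the trigger /ɖ/ (stop).
A voiced uvular stop is [ɢ], so the surface segment is [ɢ].

[ɖeʃəɖɢe]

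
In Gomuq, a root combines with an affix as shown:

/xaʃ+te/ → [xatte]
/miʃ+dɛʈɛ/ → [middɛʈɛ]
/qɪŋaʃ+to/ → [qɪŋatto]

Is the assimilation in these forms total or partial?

Underlying /ʃ/ is realised as [t] next to /t/; /t/ itself does not change.
The output [t] is identical to the trigger /t/ — every feature (place, manner, voicing) has been copied — so this is total assimilation.
The other form behaves the same way: /ʃ/ → [d] before /d/ — in each case the output is a copy of the following consonant.

total assimilation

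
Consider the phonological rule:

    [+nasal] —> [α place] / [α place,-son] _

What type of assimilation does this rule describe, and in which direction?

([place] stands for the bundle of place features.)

The rule copies the place features (abbreviated [place]) from the environment onto the target, so the assimilating feature is place.
Since the environment is written before the underscore, the trigger precedes the target; the direction is progressive.

progressive place assimilation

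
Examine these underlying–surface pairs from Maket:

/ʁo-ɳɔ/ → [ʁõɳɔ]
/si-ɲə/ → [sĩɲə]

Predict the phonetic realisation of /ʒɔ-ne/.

The data show regressive nasality assimilation (vowel nasalisation): /o/ → [õ] before /ɳ/; /i/ → [ĩ] before /ɲ/ — a vowel is nasalised by an immediately following nasal consonant.
The vowel /ɔ/ is adjacent to the following nasal /n/, so it acquires [+nasal] and surfaces as [ɔ̃].

[ʒɔ̃ne]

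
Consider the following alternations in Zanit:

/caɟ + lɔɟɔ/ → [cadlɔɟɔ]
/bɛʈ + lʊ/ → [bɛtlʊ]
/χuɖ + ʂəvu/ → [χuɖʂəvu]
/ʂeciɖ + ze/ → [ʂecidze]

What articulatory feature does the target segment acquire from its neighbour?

place

Underlying /ɟ/ is realised as [d] next to /l/; /l/ itself does not change.
/ɟ/ is palatal while /l/ is alveolar; the output [d] is alveolar, matching the trigger — so the feature that spreads is place.
The other alternating forms pattern the same way: /ʈ/ → [t] before /l/ (retroflex → alveolar, matching alveolar); /ɖ/ → [d] before /z/ (retroflex → alveolar, matching alveolar) — only place changes, and always toward the following segment.
Nothing changes in [χuɖʂəvu]: there the adjacent consonants already agree in place (/ɖ/ and /ʂ/ are both retroflex), so this form is consistent with the same rule.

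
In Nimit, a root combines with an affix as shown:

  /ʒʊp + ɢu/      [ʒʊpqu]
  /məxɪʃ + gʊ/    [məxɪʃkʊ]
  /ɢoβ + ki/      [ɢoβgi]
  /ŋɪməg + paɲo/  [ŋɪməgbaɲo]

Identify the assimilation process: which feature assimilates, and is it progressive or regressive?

The segment that alternates is /ɢ/, which surfaces as [q] when adjacent to /p/.
/ɢ/ is voiced while /p/ is voiceless; the output [q] is voiceless, matching the trigger — so the feature that spreads is voicing.
Place and manner are unchanged, so the assimilation is partial, not total.
The other alternating forms pattern the same way: /g/ → [k] after /ʃ/ (voiced → voiceless, matching voiceless); /k/ → [g] after /β/ (voiceless → voiced, matching voiced); /p/ → [b] after /g/ (voiceless → voiced, matching voiced) — only voicing changes, and always toward the preceding segment.
Since the segment that changes follows the conditioning segment, the assimilation is progressive.

progressive voicing assimilation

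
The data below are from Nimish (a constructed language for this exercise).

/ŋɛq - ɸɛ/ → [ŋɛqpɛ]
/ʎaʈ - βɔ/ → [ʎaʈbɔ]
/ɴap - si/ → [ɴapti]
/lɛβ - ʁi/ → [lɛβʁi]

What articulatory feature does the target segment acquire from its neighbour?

manner

The segment that alternates is /ɸ/, which surfaces as [p] when adjacent to /q/.
/ɸ/ is a fricative while /q/ is a stop; the output [p] is a stop, matching the trigger — so the feature that spreads is manner.
The same holds elsewhere in the data: /β/ → [b] after /ʈ/ (fricative → stop, matching a stop); /s/ → [t] after /p/ (fricative → stop, matching a stop) — only manner changes, and always toward the preceding segment.
No alternation appears in [lɛβʁi]: there the adjacent consonants already agree in manner (/ʁ/ and /β/ are both fricatives), so this form is consistent with the same rule.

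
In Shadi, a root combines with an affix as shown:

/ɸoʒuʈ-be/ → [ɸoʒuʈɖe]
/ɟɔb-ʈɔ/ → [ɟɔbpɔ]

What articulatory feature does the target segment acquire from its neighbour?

place

Underlying /b/ is realised as [ɖ] next to /ʈ/; /ʈ/ itself does not change.
The change bilabial → retroflex matches the place of the preceding /ʈ/, identifying this as place assimilation.
The other alternating form patterns the same way: /ʈ/ → [p] after /b/ (retroflex → bilabial, matching bilabial) — only place changes, and always toward the preceding segment.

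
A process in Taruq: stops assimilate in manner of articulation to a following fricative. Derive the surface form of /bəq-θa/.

[bəχθa]

/q/ is a voiceless uvular stop. The following trigger /θ/ is a fricative, so /q/ must become a fricative as well.
Changing only its manner to fricative gives [χ] — the voiceless uvular fricative.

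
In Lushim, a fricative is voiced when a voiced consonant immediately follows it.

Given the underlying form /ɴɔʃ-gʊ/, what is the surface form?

The rule targets /ʃ/ (voiceless postalveolar fricative), which sits before the trigger /g/ (voiced).
A voiced postalveolar fricative is [ʒ], so the surface segment is [ʒ].

[ɴɔʒgʊ]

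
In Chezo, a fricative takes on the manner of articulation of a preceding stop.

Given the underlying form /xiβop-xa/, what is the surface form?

[xiβopka]

/x/ is a voiceless velar fricative. The preceding trigger /p/ is a stop, so /x/ must become a stop as well.
A voiceless velar stop is [k], so the surface segment is [k].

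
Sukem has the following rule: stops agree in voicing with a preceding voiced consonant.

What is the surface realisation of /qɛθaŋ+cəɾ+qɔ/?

The rule targets /c/ (voiceless palatal stop), which sits after the trigger /ŋ/ (voiced).
The voiced palatal stop is [ɟ], so /c/ → [ɟ].
The same rule applies at the second boundary: /q/ → [ɢ] next to /ɾ/.

[qɛθaŋɟəɾɢɔ]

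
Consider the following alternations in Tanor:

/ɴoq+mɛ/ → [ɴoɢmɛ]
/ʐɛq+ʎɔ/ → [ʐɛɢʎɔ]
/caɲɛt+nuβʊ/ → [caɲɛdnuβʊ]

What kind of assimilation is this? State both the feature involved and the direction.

Underlying /q/ is realised as [ɢ] next to /m/; /m/ itself does not change.
The change voiceless → voiced matches the voicing of the following /m/, identifying this as voicing assimilation.
Place and manner are unchanged, so the assimilation is partial, not total.
Checking the remaining alternations: /q/ → [ɢ] before /ʎ/ (voiceless → voiced, matching voiced); /t/ → [d] before /n/ (voiceless → voiced, matching voiced) — only voicing changes, and always toward the following segment.
Since the segment that changes precedes the conditioning segment, the assimilation is regressive.

regressive voicing assimilation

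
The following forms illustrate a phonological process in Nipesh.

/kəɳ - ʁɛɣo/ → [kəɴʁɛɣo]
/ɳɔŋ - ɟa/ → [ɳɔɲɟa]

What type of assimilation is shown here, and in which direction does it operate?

Underlying /ɳ/ is realised as [ɴ] next to /ʁ/; /ʁ/ itself does not change.
The change retroflex → uvular matches the place of the following /ʁ/, identifying this as place assimilation.
Manner and voice are unchanged, so the assimilation is partial, not total.
Checking the remaining alternation: /ŋ/ → [ɲ] before /ɟ/ (velar → palatal, matching palatal) — only place changes, and always toward the following segment.
The trigger is the following segment, so the direction is regressive (anticipatory).

regressive place assimilation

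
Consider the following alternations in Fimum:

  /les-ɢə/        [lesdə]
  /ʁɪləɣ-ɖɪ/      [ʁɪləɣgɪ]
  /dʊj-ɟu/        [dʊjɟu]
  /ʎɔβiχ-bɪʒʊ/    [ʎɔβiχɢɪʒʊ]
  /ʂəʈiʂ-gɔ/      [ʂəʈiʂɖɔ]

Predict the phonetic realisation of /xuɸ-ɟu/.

The data show progressive place assimilation: /ɢ/ → [d] after /s/; /ɖ/ → [g] after /ɣ/; /b/ → [ɢ] after /χ/; /g/ → [ɖ] after /ʂ/. In each pair only place changes, matching the preceding consonant, while manner and voice stay constant.
No alternation appears in [dʊjɟu]: there the adjacent consonants already agree in place (/ɟ/ and /j/ are both palatal), so this form is consistent with the same rule.
/ɟ/ is a voiced palatal stop. The preceding trigger /ɸ/ is bilabial, so /ɟ/ must become bilabial as well.
The voiced bilabial stop is [b], so /ɟ/ → [b].

[xuɸbu]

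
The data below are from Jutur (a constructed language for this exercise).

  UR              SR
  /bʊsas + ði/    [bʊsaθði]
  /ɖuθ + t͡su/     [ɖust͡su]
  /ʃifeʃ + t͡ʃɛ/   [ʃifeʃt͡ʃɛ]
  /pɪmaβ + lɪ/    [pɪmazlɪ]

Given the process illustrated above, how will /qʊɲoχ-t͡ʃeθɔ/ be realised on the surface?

The data show regressive place assimilation: /s/ → [θ] before /ð/; /θ/ → [s] before /t͡s/; /β/ → [z] before /l/. In each pair only place changes, matching the following consonant, while manner and voice stay constant.
Nothing changes in [ʃifeʃt͡ʃɛ]: there the adjacent consonants already agree in place (/ʃ/ and /t͡ʃ/ are both postalveolar), so this form is consistent with the same rule.
The rule targets /χ/ (voiceless uvular fricative), which sits before the trigger /t͡ʃ/ (postalveolar).
The voiceless postalveolar fricative is [ʃ], so /χ/ → [ʃ].

[qʊɲoʃt͡ʃeθɔ]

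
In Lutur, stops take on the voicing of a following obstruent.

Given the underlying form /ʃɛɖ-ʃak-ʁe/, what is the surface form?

The rule targets /ɖ/ (voiced retroflex stop), which sits before the trigger /ʃ/ (voiceless).
A voiceless retroflex stop is [ʈ], so the surface segment is [ʈ].
At the second juncture, /k/ likewise becomes [g] adjacent to /ʁ/.

[ʃɛʈʃagʁe]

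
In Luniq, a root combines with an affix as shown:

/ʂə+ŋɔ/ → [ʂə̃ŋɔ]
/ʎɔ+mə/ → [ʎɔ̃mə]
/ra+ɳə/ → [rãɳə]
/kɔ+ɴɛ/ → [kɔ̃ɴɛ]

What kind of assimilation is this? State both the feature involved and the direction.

regressive nasality assimilation (vowel nasalisation)

The vowel /ə/ surfaces as nasalised [ə̃] next to the following nasal /ŋ/ — it has acquired the [+nasal] feature of its neighbour.
The other forms show the same pattern: /ɔ/ → [ɔ̃] before /m/; /a/ → [ã] before /ɳ/; /ɔ/ → [ɔ̃] before /ɴ/ — each time a vowel is nasalised next to a following nasal.
Because the conditioning nasal is to the right of the vowel that changes, the process is regressive (anticipatory).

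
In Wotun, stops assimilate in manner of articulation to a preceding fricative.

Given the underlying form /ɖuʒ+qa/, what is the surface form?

The rule targets /q/ (voiceless uvular stop), which sits after the trigger /ʒ/ (fricative).
A voiceless uvular fricative is [χ], so the surface segment is [χ].

[ɖuʒχa]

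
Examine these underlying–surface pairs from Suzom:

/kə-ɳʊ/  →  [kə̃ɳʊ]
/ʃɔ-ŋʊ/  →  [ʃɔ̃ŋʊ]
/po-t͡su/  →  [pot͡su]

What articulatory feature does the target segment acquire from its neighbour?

The vowel /ə/ surfaces as nasalised [ə̃] next to the following nasal /ɳ/ — it has acquired the [+nasal] feature of its neighbour.
Likewise in the remaining data: /ɔ/ → [ɔ̃] before /ŋ/ — each time a vowel is nasalised next to a following nasal.
No change occurs in [pot͡su] because the vowel at the boundary is adjacent to an oral consonant, not a nasal (/o/ next to /t͡s/).

nasality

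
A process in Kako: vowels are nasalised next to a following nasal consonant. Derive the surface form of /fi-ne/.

The vowel /i/ is adjacent to the following nasal /n/, so it acquires [+nasal] and surfaces as [ĩ].

[fĩne]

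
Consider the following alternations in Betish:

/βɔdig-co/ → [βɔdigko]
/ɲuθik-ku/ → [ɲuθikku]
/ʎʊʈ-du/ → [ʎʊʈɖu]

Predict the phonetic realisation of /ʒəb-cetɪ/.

[ʒəbpetɪ]

The data show progressive place assimilation: /c/ → [k] after /g/; /d/ → [ɖ] after /ʈ/. In each pair only place changes, matching the preceding consonant, while manner and voice stay constant.
Nothing changes in [ɲuθikku]: there the adjacent consonants already agree in place (/k/ and /k/ are both velar), so this form is consistent with the same rule.
The rule targets /c/ (voiceless palatal stop), which sits after the trigger /b/ (bilabial).
The voiceless bilabial stop is [p], so /c/ → [p].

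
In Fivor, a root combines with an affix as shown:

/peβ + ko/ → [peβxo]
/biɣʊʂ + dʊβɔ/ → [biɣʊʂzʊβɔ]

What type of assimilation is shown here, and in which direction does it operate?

progressive manner assimilation

The segment that alternates is /k/, which surfaces as [x] when adjacent to /β/.
The change stop → fricative matches the manner of the preceding /β/, identifying this as manner assimilation.
Place and voice are unchanged, so the assimilation is partial, not total.
The same holds elsewhere in the data: /d/ → [z] after /ʂ/ (stop → fricative, matching a fricative) — only manner changes, and always toward the preceding segment.
The trigger is the preceding segment, so the direction is progressive (perseverative).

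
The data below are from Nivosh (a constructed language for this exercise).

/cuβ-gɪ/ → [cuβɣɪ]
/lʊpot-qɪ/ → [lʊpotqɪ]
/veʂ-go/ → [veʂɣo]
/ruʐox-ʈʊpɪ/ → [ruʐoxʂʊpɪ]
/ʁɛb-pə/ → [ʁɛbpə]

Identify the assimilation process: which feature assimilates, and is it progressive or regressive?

Comparing underlying and surface forms, /g/ → [ɣ] is the alternation; the neighbouring /β/ is constant.
The change stop → fricative matches the manner of the preceding /β/, identifying this as manner assimilation.
Place and voice are unchanged, so the assimilation is partial, not total.
The other alternating forms pattern the same way: /g/ → [ɣ] after /ʂ/ (stop → fricative, matching a fricative); /ʈ/ → [ʂ] after /x/ (stop → fricative, matching a fricative) — only manner changes, and always toward the preceding segment.
No alternation appears in [lʊpotqɪ], [ʁɛbpə]: there the adjacent consonants already agree in manner (/q/ and /t/ are both stops; /p/ and /b/ are both stops), so these forms are consistent with the same rule.
Since the segment that changes follows the conditioning segment, the assimilation is progressive.

progressive manner assimilation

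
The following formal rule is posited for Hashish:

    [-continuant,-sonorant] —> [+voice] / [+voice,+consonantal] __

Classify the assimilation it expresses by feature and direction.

The target ([-continuant,-sonorant], stops) acquires [+voice] next to a voiced consonant ([+voice,+consonantal]) — it takes on the voicing of its neighbour, so the feature that spreads is voicing.
The conditioning segment sits to the left of the focus bar, meaning the trigger precedes the segment that changes — progressive assimilation.

progressive voicing assimilation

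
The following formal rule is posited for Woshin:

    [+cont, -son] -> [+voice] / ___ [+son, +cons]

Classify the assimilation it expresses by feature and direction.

regressive voicing assimilation

The structural change is [+voice], and the conditioning segment [+son, +cons] (a sonorant consonant) is itself voiced, so the target comes to share the voicing of its neighbour — voicing assimilation.
The conditioning segment sits to the right of the focus bar, meaning the trigger follows the segment that changes — regressive assimilation.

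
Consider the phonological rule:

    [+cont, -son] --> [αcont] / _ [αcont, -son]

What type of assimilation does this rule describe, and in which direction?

The rule copies [cont] (continuancy) from the environment onto the target fricatives; since [±cont] encodes the stop/fricative manner contrast, the assimilating dimension is manner.
The conditioning segment sits to the right of the focus bar, meaning the trigger follows the segment that changes — regressive assimilation.

regressive manner assimilation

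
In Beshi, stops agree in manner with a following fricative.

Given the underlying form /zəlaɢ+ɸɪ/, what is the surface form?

[zəlaʁɸɪ]

The rule targets /ɢ/ (voiced uvular stop), which sits before the trigger /ɸ/ (fricative).
A voiced uvular fricative is [ʁ], so the surface segment is [ʁ].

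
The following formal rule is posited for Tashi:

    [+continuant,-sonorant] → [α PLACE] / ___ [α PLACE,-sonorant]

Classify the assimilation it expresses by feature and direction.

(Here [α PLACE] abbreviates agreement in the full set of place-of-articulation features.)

The rule copies the place features (abbreviated [PLACE]) from the environment onto the target, so the assimilating feature is place.
The conditioning segment sits to the right of the focus bar, meaning the trigger follows the segment that changes — regressive assimilation.

regressive place assimilation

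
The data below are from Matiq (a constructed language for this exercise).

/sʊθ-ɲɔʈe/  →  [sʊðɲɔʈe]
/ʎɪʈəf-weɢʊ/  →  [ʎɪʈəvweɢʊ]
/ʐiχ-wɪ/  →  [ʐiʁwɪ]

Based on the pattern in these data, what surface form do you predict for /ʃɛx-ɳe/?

The data show regressive voicing assimilation: /θ/ → [ð] before /ɲ/; /f/ → [v] before /w/; /χ/ → [ʁ] before /w/. In each pair only voicing changes, matching the following consonant, while place and manner stay constant.
/x/ is a voiceless velar fricative. The following trigger /ɳ/ is voiced, so /x/ must become voiced as well.
The voiced velar fricative is [ɣ], so /x/ → [ɣ].

[ʃɛɣɳe]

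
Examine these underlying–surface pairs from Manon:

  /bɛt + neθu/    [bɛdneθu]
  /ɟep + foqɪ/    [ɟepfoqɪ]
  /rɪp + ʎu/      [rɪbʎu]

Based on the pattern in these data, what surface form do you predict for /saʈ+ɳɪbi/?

[saɖɳɪbi]

The data show regressive voicing assimilation: /t/ → [d] before /n/; /p/ → [b] before /ʎ/. In each pair only voicing changes, matching the following consonant, while place and manner stay constant.
Nothing changes in [ɟepfoqɪ]: there the adjacent consonants already agree in voicing (/p/ and /f/ are both voiceless), so this form is consistent with the same rule.
/ʈ/ is a voiceless retroflex stop. The following trigger /ɳ/ is voiced, so /ʈ/ must become voiced as well.
Changing only its voicing to voiced gives [ɖ] — the voiced retroflex stop.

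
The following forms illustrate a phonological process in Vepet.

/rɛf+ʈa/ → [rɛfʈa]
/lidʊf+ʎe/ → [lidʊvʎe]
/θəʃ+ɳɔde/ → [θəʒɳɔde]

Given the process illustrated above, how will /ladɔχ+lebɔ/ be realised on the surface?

[ladɔʁlebɔ]

The data show regressive voicing assimilation: /f/ → [v] before /ʎ/; /ʃ/ → [ʒ] before /ɳ/. In each pair only voicing changes, matching the following consonant, while place and manner stay constant.
No alternation appears in [rɛfʈa]: there the adjacent consonants already agree in voicing (/f/ and /ʈ/ are both voiceless), so this form is consistent with the same rule.
The rule targets /χ/ (voiceless uvular fricative), which sits before the trigger /l/ (voiced).
The voiced uvular fricative is [ʁ], so /χ/ → [ʁ].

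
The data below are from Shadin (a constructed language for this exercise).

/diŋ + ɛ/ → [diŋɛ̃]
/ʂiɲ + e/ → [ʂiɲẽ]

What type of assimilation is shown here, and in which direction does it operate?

progressive nasality assimilation (vowel nasalisation)

The vowel /ɛ/ surfaces as nasalised [ɛ̃] next to the preceding nasal /ŋ/ — it has acquired the [+nasal] feature of its neighbour.
The other form shows the same pattern: /e/ → [ẽ] after /ɲ/ — each time a vowel is nasalised next to a preceding nasal.
Because the conditioning nasal is to the left of the vowel that changes, the process is progressive (perseverative).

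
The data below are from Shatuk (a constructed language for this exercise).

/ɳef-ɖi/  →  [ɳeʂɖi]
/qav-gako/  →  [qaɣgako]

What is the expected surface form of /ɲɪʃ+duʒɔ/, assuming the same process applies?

[ɲɪsduʒɔ]

The data show regressive place assimilation: /f/ → [ʂ] before /ɖ/; /v/ → [ɣ] before /g/. In each pair only place changes, matching the following consonant, while manner and voice stay constant.
/ʃ/ is a voiceless postalveolar fricative. The following trigger /d/ is alveolar, so /ʃ/ must become alveolar as well.
Changing only its place to alveolar gives [s] — the voiceless alveolar fricative.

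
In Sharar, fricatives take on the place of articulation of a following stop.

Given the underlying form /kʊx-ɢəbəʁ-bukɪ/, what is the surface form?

/x/ is a voiceless velar fricative. The following trigger /ɢ/ is uvular, so /x/ must become uvular as well.
A voiceless uvular fricative is [χ], so the surface segment is [χ].
The same rule applies at the second boundary: /ʁ/ → [β] next to /b/.

[kʊχɢəbəβbukɪ]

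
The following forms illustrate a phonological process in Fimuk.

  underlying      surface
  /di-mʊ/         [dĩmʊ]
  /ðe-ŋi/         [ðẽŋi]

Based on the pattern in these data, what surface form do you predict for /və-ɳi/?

[və̃ɳi]

The data show regressive nasality assimilation (vowel nasalisation): /i/ → [ĩ] before /m/; /e/ → [ẽ] before /ŋ/ — a vowel is nasalised by an immediately following nasal consonant.
/ə/ sits next to the nasal /ɳ/ and is therefore nasalised to [ə̃].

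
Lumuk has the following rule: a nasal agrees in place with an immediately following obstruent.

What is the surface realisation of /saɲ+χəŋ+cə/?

[saɴχəɲcə]

/ɲ/ is a voiced palatal nasal. The following trigger /χ/ is uvular, so /ɲ/ must become uvular as well.
A voiced uvular nasal is [ɴ], so the surface segment is [ɴ].
At the second juncture, /ŋ/ likewise becomes [ɲ] adjacent to /c/.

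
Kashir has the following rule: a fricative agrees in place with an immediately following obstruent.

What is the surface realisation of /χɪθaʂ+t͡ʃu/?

/ʂ/ is a voiceless retroflex fricative. The following trigger /t͡ʃ/ is postalveolar, so /ʂ/ must become postalveolar as well.
A voiceless postalveolar fricative is [ʃ], so the surface segment is [ʃ].

[χɪθaʃt͡ʃu]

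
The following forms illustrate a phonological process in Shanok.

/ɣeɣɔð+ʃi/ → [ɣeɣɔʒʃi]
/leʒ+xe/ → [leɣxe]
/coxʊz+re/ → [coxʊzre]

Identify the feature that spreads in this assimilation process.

Comparing underlying and surface forms, /ð/ → [ʒ] is the alternation; the neighbouring /ʃ/ is constant.
The change dental → postalveolar matches the place of the following /ʃ/, identifying this as place assimilation.
The other alternating form patterns the same way: /ʒ/ → [ɣ] before /x/ (postalveolar → velar, matching velar) — only place changes, and always toward the following segment.
No alternation appears in [coxʊzre]: there the adjacent consonants already agree in place (/z/ and /r/ are both alveolar), so this form is consistent with the same rule.

place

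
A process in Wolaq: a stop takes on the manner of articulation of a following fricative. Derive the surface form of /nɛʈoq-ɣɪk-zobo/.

The rule targets /q/ (voiceless uvular stop), which sits before the trigger /ɣ/ (fricative).
A voiceless uvular fricative is [χ], so the surface segment is [χ].
At the second juncture, /k/ likewise becomes [x] adjacent to /z/.

[nɛʈoχɣɪxzobo]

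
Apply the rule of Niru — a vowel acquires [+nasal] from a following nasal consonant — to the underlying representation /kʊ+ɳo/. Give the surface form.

[kʊ̃ɳo]

The vowel /ʊ/ is adjacent to the following nasal /ɳ/, so it acquires [+nasal] and surfaces as [ʊ̃].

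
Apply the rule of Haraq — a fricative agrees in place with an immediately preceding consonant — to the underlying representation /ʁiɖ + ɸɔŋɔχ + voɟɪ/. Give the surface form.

[ʁiɖʂɔŋɔχʁoɟɪ]

The rule targets /ɸ/ (voiceless bilabial fricative), which sits after the trigger /ɖ/ (retroflex).
The voiceless retroflex fricative is [ʂ], so /ɸ/ → [ʂ].
The same rule applies at the second boundary: /v/ → [ʁ] next to /χ/.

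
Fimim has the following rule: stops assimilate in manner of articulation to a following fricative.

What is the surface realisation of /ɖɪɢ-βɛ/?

[ɖɪʁβɛ]

/ɢ/ is a voiced uvular stop. The following trigger /β/ is a fricative, so /ɢ/ must become a fricative as well.
A voiced uvular fricative is [ʁ], so the surface segment is [ʁ].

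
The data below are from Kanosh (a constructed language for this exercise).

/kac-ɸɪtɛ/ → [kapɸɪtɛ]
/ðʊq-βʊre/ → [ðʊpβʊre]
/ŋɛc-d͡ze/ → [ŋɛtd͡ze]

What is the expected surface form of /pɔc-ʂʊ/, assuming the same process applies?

[pɔʈʂʊ]

The data show regressive place assimilation: /c/ → [p] before /ɸ/; /q/ → [p] before /β/; /c/ → [t] before /d͡z/. In each pair only place changes, matching the following consonant, while manner and voice stay constant.
/c/ is a voiceless palatal stop. The following trigger /ʂ/ is retroflex, so /c/ must become retroflex as well.
The voiceless retroflex stop is [ʈ], so /c/ → [ʈ].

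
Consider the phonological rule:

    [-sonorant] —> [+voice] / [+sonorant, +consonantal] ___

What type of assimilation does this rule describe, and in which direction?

progressive voicing assimilation

The target ([-sonorant], obstruents) acquires [+voice] next to a sonorant consonant ([+sonorant, +consonantal]) — it takes on the voicing of its neighbour, so the feature that spreads is voicing.
Since the environment is written before the underscore, the trigger precedes the target; the direction is progressive.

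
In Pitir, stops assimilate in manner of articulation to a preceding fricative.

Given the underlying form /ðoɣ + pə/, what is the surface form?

/p/ is a voiceless bilabial stop. The preceding trigger /ɣ/ is a fricative, so /p/ must become a fricative as well.
The voiceless bilabial fricative is [ɸ], so /p/ → [ɸ].

[ðoɣɸə]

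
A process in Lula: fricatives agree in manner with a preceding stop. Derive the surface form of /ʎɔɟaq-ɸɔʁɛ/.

The rule targets /ɸ/ (voiceless bilabial fricative), which sits after the trigger /q/ (stop).
A voiceless bilabial stop is [p], so the surface segment is [p].

[ʎɔɟaqpɔʁɛ]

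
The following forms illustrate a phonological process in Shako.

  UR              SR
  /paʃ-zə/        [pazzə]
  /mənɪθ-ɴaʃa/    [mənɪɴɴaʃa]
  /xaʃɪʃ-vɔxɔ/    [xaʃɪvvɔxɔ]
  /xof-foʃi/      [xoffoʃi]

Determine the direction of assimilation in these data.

The segment that alternates is /ʃ/, which surfaces as [z] when adjacent to /z/.
The output [z] is identical to the trigger /z/ — every feature (place, manner, voicing) has been copied — so this is total assimilation.
The remaining alternations confirm this: /θ/ → [ɴ] before /ɴ/; /ʃ/ → [v] before /v/ — in each case the output is a copy of the following consonant.
In [xoffoʃi] the two consonants at the boundary are already identical (/f/ + /f/), so the rule applies vacuously and nothing changes.
Since the segment that changes precedes the conditioning segment, the assimilation is regressive.

regressive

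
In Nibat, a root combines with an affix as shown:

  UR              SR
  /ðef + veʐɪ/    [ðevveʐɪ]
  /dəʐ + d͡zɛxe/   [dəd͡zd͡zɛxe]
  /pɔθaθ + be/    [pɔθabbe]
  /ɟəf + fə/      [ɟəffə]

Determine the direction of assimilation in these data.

The segment that alternates is /f/, which surfaces as [v] when adjacent to /v/.
The output [v] is identical to the trigger /v/ — every feature (place, manner, voicing) has been copied — so this is total assimilation.
The remaining alternations confirm this: /ʐ/ → [d͡z] before /d͡z/; /θ/ → [b] before /b/ — in each case the output is a copy of the following consonant.
In [ɟəffə] the two consonants at the boundary are already identical (/f/ + /f/), so the rule applies vacuously and nothing changes.
Since the segment that changes precedes the conditioning segment, the assimilation is regressive.

regressive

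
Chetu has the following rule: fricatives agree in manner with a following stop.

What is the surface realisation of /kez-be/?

[kedbe]

/z/ is a voiced alveolar fricative. The following trigger /b/ is a stop, so /z/ must become a stop as well.
The voiced alveolar stop is [d], so /z/ → [d].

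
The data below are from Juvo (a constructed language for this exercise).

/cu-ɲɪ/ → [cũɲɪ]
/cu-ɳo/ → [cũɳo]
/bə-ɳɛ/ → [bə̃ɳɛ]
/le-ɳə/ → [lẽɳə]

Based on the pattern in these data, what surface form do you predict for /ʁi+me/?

The data show regressive nasality assimilation (vowel nasalisation): /u/ → [ũ] before /ɲ/; /u/ → [ũ] before /ɳ/; /ə/ → [ə̃] before /ɳ/; /e/ → [ẽ] before /ɳ/ — a vowel is nasalised by an immediately following nasal consonant.
/i/ sits next to the nasal /m/ and is therefore nasalised to [ĩ].

[ʁĩme]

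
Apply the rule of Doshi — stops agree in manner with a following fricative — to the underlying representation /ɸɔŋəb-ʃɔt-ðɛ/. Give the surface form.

[ɸɔŋəβʃɔsðɛ]

/b/ is a voiced bilabial stop. The following trigger /ʃ/ is a fricative, so /b/ must become a fricative as well.
Changing only its manner to fricative gives [β] — the voiced bilabial fricative.
At the second juncture, /t/ likewise becomes [s] adjacent to /ð/.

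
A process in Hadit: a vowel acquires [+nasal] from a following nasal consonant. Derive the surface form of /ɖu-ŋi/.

The vowel /u/ is adjacent to the following nasal /ŋ/, so it acquires [+nasal] and surfaces as [ũ].

[ɖũŋi]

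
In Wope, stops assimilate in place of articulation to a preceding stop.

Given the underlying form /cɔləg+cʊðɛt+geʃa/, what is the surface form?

The rule targets /c/ (voiceless palatal stop), which sits after the trigger /g/ (velar).
Changing only its place to velar gives [k] — the voiceless velar stop.
At the second juncture, /g/ likewise becomes [d] adjacent to /t/.

[cɔləgkʊðɛtdeʃa]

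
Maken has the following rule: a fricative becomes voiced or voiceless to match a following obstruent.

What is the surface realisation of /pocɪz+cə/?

[pocɪscə]

The rule targets /z/ (voiced alveolar fricative), which sits before the trigger /c/ (voiceless).
Changing only its voicing to voiceless gives [s] — the voiceless alveolar fricative.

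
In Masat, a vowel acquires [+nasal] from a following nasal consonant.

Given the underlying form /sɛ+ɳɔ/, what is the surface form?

The vowel /ɛ/ is adjacent to the following nasal /ɳ/, so it acquires [+nasal] and surfaces as [ɛ̃].

[sɛ̃ɳɔ]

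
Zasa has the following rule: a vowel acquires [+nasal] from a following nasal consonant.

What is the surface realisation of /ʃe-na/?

/e/ sits next to the nasal /n/ and is therefore nasalised to [ẽ].

[ʃẽna]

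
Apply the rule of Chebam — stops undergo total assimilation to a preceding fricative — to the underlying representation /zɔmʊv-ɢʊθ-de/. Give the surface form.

/ɢ/ is the segment targeted by the rule; it sits immediately after /v/, so it assimilates completely and surfaces as [v].
At the second juncture, /d/ likewise becomes [θ] adjacent to /θ/.

[zɔmʊvvʊθθe]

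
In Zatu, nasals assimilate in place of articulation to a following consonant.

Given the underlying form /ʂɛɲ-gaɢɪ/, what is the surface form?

[ʂɛŋgaɢɪ]

/ɲ/ is a voiced palatal nasal. The following trigger /g/ is velar, so /ɲ/ must become velar as well.
A voiced velar nasal is [ŋ], so the surface segment is [ŋ].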